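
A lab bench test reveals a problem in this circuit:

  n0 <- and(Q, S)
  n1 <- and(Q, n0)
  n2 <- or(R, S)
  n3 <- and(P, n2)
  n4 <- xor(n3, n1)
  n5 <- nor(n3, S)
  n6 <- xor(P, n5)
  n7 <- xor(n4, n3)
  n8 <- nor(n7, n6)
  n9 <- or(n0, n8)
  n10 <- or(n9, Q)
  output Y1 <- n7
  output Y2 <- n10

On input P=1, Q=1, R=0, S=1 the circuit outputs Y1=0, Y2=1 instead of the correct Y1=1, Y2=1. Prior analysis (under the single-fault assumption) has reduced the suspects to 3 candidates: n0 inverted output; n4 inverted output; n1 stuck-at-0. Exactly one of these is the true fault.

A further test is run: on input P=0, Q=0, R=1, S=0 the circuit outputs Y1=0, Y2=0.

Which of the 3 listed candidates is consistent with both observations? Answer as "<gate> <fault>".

n1 stuck-at-0

Evaluate each candidate on input P=0, Q=0, R=1, S=0:
  n0 inverted output: n0=1 [inverted output], n1=0, n2=1, n3=0, n4=0, n5=1, n6=1, n7=0, n8=0, n9=1, n10=1 → Y1=0, Y2=1 — eliminated
  n4 inverted output: n0=0, n1=0, n2=1, n3=0, n4=1 [inverted output], n5=1, n6=1, n7=1, n8=0, n9=0, n10=0 → Y1=1, Y2=0 — eliminated
  n1 stuck-at-0: n0=0, n1=0 [stuck-at-0], n2=1, n3=0, n4=0, n5=1, n6=1, n7=0, n8=0, n9=0, n10=0 → Y1=0, Y2=0 — matches
Only n1 stuck-at-0 reproduces the observed Y1=0, Y2=0.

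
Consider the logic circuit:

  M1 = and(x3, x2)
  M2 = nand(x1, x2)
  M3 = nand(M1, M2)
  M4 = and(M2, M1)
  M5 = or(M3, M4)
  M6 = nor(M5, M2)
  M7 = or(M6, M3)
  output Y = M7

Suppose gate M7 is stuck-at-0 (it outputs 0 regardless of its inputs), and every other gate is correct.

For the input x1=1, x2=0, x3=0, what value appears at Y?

0

Propagate with M7 forced: M1=0, M2=1, M3=1, M4=0, M5=1, M6=0, M7=0 [stuck-at-0].
So Y = 0. (Without the fault it would be 1.)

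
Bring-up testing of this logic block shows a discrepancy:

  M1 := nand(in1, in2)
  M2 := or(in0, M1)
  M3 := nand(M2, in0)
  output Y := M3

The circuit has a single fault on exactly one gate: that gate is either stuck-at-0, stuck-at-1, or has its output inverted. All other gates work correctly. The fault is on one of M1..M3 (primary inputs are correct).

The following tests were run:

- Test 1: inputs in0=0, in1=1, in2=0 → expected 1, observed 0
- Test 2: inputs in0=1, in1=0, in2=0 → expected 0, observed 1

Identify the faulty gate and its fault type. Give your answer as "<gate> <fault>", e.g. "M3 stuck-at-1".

M3 inverted output

Fault-free values for test 1 (in0=0, in1=1, in2=0): M1=1, M2=1, M3=1, giving Y=1. Observed 0.
Test 1: faults giving observed 0 are {M3 stuck-at-0, M3 inverted output}.
Test 2 (in0=1, in1=0, in2=0): fault-free M1=1, M2=1, M3=0 → 0; observed 1. Eliminates M3 stuck-at-0.
Only M3 inverted output is consistent with every test.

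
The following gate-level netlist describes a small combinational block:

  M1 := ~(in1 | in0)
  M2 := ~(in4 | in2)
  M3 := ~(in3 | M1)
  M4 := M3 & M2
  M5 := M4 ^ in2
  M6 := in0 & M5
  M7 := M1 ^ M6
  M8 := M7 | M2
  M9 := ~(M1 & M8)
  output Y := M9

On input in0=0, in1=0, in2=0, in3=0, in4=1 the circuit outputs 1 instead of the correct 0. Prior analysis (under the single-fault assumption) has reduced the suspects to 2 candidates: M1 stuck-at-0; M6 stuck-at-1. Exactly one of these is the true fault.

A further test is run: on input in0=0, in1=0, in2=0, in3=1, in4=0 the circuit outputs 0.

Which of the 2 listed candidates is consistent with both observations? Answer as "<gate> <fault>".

M6 stuck-at-1

Evaluate each candidate on input in0=0, in1=0, in2=0, in3=1, in4=0:
  M1 stuck-at-0: M1=0 [stuck-at-0], M2=1, M3=0, M4=0, M5=0, M6=0, M7=0, M8=1, M9=1 → 1 — eliminated
  M6 stuck-at-1: M1=1, M2=1, M3=0, M4=0, M5=0, M6=1 [stuck-at-1], M7=0, M8=1, M9=0 → 0 — matches
Only M6 stuck-at-1 reproduces the observed 0.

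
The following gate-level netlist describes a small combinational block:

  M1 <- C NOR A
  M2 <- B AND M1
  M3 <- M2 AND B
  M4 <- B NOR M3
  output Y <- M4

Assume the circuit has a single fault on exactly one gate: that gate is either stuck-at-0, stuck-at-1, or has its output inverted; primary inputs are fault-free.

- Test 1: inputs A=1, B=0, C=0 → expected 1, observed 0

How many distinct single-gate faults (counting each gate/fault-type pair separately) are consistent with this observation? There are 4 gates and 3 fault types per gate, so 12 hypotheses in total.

4

Fault-free: M1=0, M2=0, M3=0, M4=1 → 1. Observed 0.
  M1 stuck-at-0: output 1 ✗
  M1 stuck-at-1: output 1 ✗
  M1 inverted output: output 1 ✗
  M2 stuck-at-0: output 1 ✗
  M2 stuck-at-1: output 1 ✗
  M2 inverted output: output 1 ✗
  M3 stuck-at-0: output 1 ✗
  M3 stuck-at-1: output 0 ✓
  M3 inverted output: output 0 ✓
  M4 stuck-at-0: output 0 ✓
  M4 stuck-at-1: output 1 ✗
  M4 inverted output: output 0 ✓
Consistent faults: {M3 stuck-at-1, M3 inverted output, M4 stuck-at-0, M4 inverted output} — 4 in all.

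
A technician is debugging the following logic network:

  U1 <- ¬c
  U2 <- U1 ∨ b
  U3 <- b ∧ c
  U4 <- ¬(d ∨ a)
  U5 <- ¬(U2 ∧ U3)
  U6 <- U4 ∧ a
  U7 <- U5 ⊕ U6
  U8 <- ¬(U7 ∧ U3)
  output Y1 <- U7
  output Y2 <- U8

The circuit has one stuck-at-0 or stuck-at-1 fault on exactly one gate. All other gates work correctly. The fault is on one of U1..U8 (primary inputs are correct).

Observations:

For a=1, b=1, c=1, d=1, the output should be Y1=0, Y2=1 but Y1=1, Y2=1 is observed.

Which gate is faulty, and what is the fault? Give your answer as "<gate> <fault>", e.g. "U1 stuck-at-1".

U3 stuck-at-0

Fault-free values for test 1 (a=1, b=1, c=1, d=1): U1=0, U2=1, U3=1, U4=0, U5=0, U6=0, U7=0, U8=1, giving Y1=0, Y2=1. Observed Y1=1, Y2=1.
Test 1: faults giving observed Y1=1, Y2=1 are {U3 stuck-at-0}.
Only U3 stuck-at-0 is consistent with every test.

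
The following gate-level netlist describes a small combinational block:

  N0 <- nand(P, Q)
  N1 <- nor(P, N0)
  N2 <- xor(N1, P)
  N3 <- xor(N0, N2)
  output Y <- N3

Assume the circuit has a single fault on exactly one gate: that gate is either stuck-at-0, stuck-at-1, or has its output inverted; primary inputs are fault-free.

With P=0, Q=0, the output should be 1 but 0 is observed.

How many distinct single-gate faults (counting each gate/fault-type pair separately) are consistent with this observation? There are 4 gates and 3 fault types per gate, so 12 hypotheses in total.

Fault-free: N0=1, N1=0, N2=0, N3=1 → 1. Observed 0.
  N0 stuck-at-0: output 1 ✗
  N0 stuck-at-1: output 1 ✗
  N0 inverted output: output 1 ✗
  N1 stuck-at-0: output 1 ✗
  N1 stuck-at-1: output 0 ✓
  N1 inverted output: output 0 ✓
  N2 stuck-at-0: output 1 ✗
  N2 stuck-at-1: output 0 ✓
  N2 inverted output: output 0 ✓
  N3 stuck-at-0: output 0 ✓
  N3 stuck-at-1: output 1 ✗
  N3 inverted output: output 0 ✓
Consistent faults: {N1 stuck-at-1, N1 inverted output, N2 stuck-at-1, N2 inverted output, N3 stuck-at-0, N3 inverted output} — 6 in all.

6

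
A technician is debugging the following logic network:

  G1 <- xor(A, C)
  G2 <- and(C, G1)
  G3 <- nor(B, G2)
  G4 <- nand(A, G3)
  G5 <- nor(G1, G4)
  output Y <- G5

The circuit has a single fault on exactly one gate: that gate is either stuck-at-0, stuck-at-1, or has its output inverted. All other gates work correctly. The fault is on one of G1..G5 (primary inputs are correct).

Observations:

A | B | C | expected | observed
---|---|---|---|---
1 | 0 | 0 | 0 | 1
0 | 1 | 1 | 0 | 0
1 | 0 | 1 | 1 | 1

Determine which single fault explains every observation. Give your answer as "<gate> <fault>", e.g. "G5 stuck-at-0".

G1 stuck-at-0

Fault-free values for test 1 (A=1, B=0, C=0): G1=1, G2=0, G3=1, G4=0, G5=0, giving Y=0. Observed 1.
Test 1: faults giving observed 1 are {G1 stuck-at-0, G1 inverted output, G5 stuck-at-1, G5 inverted output}.
Test 2 (A=0, B=1, C=1): fault-free G1=1, G2=1, G3=0, G4=1, G5=0 → 0; observed 0. Eliminates G5 stuck-at-1, G5 inverted output.
Test 3 (A=1, B=0, C=1): fault-free G1=0, G2=0, G3=1, G4=0, G5=1 → 1; observed 1. Eliminates G1 inverted output.
Only G1 stuck-at-0 is consistent with every test.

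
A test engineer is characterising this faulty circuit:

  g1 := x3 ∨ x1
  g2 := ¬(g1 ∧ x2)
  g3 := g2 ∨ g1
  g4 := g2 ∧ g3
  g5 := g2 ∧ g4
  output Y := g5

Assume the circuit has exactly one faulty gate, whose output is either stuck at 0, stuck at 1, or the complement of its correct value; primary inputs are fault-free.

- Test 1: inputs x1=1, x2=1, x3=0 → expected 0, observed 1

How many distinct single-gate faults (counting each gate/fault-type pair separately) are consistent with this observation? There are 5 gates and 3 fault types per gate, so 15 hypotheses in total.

Fault-free: g1=1, g2=0, g3=1, g4=0, g5=0 → 0. Observed 1.
  g1: stuck-at-0, inverted output ✓; others ✗
  g2: stuck-at-1, inverted output ✓; others ✗
  g3: none of the 3 fault types match ✗
  g4: none of the 3 fault types match ✗
  g5: stuck-at-1, inverted output ✓; others ✗
Consistent faults: {g1 stuck-at-0, g1 inverted output, g2 stuck-at-1, g2 inverted output, g5 stuck-at-1, g5 inverted output} — 6 in all.

6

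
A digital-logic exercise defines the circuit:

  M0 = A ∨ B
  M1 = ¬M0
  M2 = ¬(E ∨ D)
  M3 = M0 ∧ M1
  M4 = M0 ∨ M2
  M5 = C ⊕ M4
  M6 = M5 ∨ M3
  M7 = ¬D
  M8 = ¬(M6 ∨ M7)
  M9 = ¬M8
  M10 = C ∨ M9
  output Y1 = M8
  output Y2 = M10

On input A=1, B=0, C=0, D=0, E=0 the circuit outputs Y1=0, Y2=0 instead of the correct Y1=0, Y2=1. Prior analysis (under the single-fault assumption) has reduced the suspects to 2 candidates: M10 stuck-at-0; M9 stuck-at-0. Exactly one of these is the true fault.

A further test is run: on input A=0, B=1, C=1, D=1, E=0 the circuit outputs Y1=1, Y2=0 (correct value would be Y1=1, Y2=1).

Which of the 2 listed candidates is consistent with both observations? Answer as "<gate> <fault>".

M10 stuck-at-0

Evaluate each candidate on input A=0, B=1, C=1, D=1, E=0:
  M10 stuck-at-0: M0=1, M1=0, M2=0, M3=0, M4=1, M5=0, M6=0, M7=0, M8=1, M9=0, M10=0 [stuck-at-0] → Y1=1, Y2=0 — matches
  M9 stuck-at-0: M0=1, M1=0, M2=0, M3=0, M4=1, M5=0, M6=0, M7=0, M8=1, M9=0 [stuck-at-0], M10=1 → Y1=1, Y2=1 — eliminated
Only M10 stuck-at-0 reproduces the observed Y1=1, Y2=0.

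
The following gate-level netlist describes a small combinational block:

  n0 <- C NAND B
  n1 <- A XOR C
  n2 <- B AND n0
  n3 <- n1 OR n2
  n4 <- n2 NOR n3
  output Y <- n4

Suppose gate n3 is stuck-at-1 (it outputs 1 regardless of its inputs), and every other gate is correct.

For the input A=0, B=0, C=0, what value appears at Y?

Propagate with n3 forced: n0=1, n1=0, n2=0, n3=1 [stuck-at-1], n4=0.
So Y = 0. (Without the fault it would be 1.)

0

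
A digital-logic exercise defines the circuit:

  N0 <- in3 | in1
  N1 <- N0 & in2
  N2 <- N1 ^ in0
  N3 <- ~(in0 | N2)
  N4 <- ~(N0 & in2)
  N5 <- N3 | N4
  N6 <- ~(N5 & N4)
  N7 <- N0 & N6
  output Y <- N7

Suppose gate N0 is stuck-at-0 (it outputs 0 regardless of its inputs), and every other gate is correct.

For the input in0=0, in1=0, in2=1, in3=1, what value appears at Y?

Propagate with N0 forced: N0=0 [stuck-at-0], N1=0, N2=0, N3=1, N4=1, N5=1, N6=0, N7=0.
So Y = 0. (Without the fault it would be 1.)

0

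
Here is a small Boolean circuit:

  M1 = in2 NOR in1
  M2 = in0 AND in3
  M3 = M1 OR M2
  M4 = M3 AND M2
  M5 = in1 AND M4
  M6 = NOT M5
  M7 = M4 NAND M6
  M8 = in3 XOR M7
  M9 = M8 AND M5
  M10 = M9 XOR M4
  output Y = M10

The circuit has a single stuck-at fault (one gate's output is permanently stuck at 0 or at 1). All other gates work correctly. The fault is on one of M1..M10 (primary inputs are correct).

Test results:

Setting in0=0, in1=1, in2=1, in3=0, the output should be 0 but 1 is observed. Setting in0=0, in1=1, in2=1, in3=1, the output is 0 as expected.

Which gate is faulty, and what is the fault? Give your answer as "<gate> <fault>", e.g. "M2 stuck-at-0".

Fault-free values for test 1 (in0=0, in1=1, in2=1, in3=0): M1=0, M2=0, M3=0, M4=0, M5=0, M6=1, M7=1, M8=1, M9=0, M10=0, giving Y=0. Observed 1.
Test 1: faults giving observed 1 are {M5 stuck-at-1, M9 stuck-at-1, M10 stuck-at-1}.
Test 2 (in0=0, in1=1, in2=1, in3=1): fault-free M1=0, M2=0, M3=0, M4=0, M5=0, M6=1, M7=1, M8=0, M9=0, M10=0 → 0; observed 0. Eliminates M9 stuck-at-1, M10 stuck-at-1.
Only M5 stuck-at-1 is consistent with every test.

M5 stuck-at-1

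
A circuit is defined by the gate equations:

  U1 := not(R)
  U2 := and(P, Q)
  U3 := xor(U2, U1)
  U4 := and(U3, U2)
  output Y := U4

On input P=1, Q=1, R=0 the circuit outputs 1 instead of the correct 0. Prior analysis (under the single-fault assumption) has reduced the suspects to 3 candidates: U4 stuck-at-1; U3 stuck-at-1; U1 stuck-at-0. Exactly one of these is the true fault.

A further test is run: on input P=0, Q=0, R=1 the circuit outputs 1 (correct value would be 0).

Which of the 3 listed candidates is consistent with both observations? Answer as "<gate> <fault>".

Evaluate each candidate on input P=0, Q=0, R=1:
  U4 stuck-at-1: U1=0, U2=0, U3=0, U4=1 [stuck-at-1] → 1 — matches
  U3 stuck-at-1: U1=0, U2=0, U3=1 [stuck-at-1], U4=0 → 0 — eliminated
  U1 stuck-at-0: U1=0 [stuck-at-0], U2=0, U3=0, U4=0 → 0 — eliminated
Only U4 stuck-at-1 reproduces the observed 1.

U4 stuck-at-1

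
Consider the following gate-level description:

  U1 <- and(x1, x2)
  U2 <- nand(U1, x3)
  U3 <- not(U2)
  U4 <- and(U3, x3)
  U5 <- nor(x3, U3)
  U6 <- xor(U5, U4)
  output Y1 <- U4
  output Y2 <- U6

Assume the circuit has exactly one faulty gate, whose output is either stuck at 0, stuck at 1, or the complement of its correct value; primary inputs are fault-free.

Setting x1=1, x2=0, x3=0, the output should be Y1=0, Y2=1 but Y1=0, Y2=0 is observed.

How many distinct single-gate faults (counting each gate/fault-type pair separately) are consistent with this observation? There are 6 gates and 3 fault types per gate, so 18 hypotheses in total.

Fault-free: U1=0, U2=1, U3=0, U4=0, U5=1, U6=1 → Y1=0, Y2=1. Observed Y1=0, Y2=0.
  U1: none of the 3 fault types match ✗
  U2: stuck-at-0, inverted output ✓; others ✗
  U3: stuck-at-1, inverted output ✓; others ✗
  U4: none of the 3 fault types match ✗
  U5: stuck-at-0, inverted output ✓; others ✗
  U6: stuck-at-0, inverted output ✓; others ✗
Consistent faults: {U2 stuck-at-0, U2 inverted output, U3 stuck-at-1, U3 inverted output, U5 stuck-at-0, U5 inverted output, U6 stuck-at-0, U6 inverted output} — 8 in all.

8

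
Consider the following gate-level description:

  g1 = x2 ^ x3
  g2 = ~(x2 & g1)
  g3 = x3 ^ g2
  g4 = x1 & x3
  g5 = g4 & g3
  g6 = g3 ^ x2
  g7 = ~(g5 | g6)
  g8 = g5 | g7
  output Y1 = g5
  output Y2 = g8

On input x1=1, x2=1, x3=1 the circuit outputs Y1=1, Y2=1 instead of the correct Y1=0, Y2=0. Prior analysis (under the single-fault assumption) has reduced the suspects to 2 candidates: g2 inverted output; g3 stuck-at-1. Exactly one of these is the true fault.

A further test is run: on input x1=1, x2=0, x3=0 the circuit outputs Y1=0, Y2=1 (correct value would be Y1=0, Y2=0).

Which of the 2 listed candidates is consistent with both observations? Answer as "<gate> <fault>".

Evaluate each candidate on input x1=1, x2=0, x3=0:
  g2 inverted output: g1=0, g2=0 [inverted output], g3=0, g4=0, g5=0, g6=0, g7=1, g8=1 → Y1=0, Y2=1 — matches
  g3 stuck-at-1: g1=0, g2=1, g3=1 [stuck-at-1], g4=0, g5=0, g6=1, g7=0, g8=0 → Y1=0, Y2=0 — eliminated
Only g2 inverted output reproduces the observed Y1=0, Y2=1.

g2 inverted output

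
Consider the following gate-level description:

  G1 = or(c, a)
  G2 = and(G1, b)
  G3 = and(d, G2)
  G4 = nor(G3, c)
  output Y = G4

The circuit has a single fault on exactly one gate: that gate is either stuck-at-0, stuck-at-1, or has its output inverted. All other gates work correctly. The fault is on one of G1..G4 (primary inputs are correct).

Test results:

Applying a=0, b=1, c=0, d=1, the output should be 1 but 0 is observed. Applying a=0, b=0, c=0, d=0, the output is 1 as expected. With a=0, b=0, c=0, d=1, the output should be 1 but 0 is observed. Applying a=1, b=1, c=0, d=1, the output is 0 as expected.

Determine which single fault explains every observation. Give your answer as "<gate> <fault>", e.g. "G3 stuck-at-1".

G2 stuck-at-1

Fault-free values for test 1 (a=0, b=1, c=0, d=1): G1=0, G2=0, G3=0, G4=1, giving Y=1. Observed 0.
Test 1: faults giving observed 0 are {G1 stuck-at-1, G1 inverted output, G2 stuck-at-1, G2 inverted output, G3 stuck-at-1, G3 inverted output, G4 stuck-at-0, G4 inverted output}.
Test 2 (a=0, b=0, c=0, d=0): fault-free G1=0, G2=0, G3=0, G4=1 → 1; observed 1. Eliminates G3 stuck-at-1, G3 inverted output, G4 stuck-at-0, G4 inverted output.
Test 3 (a=0, b=0, c=0, d=1): fault-free G1=0, G2=0, G3=0, G4=1 → 1; observed 0. Eliminates G1 stuck-at-1, G1 inverted output.
Test 4 (a=1, b=1, c=0, d=1): fault-free G1=1, G2=1, G3=1, G4=0 → 0; observed 0. Eliminates G2 inverted output.
Only G2 stuck-at-1 is consistent with every test.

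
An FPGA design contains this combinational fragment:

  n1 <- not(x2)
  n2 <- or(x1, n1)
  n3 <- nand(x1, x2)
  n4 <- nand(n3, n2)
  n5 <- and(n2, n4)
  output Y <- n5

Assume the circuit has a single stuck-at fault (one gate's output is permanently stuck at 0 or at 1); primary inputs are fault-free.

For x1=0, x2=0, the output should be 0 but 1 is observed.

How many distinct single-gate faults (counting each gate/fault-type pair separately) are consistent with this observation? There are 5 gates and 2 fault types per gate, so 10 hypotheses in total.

3

Fault-free: n1=1, n2=1, n3=1, n4=0, n5=0 → 0. Observed 1.
  n1 stuck-at-0: output 0 ✗
  n1 stuck-at-1: output 0 ✗
  n2 stuck-at-0: output 0 ✗
  n2 stuck-at-1: output 0 ✗
  n3 stuck-at-0: output 1 ✓
  n3 stuck-at-1: output 0 ✗
  n4 stuck-at-0: output 0 ✗
  n4 stuck-at-1: output 1 ✓
  n5 stuck-at-0: output 0 ✗
  n5 stuck-at-1: output 1 ✓
Consistent faults: {n3 stuck-at-0, n4 stuck-at-1, n5 stuck-at-1} — 3 in all.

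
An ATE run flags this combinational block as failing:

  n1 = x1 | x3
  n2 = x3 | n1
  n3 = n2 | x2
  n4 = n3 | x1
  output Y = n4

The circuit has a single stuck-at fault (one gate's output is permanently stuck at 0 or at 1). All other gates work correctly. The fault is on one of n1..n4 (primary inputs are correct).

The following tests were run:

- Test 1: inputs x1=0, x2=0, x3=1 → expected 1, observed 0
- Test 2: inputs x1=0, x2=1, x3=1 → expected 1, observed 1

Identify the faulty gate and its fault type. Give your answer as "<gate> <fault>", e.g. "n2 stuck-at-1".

Fault-free values for test 1 (x1=0, x2=0, x3=1): n1=1, n2=1, n3=1, n4=1, giving Y=1. Observed 0.
Test 1: faults giving observed 0 are {n2 stuck-at-0, n3 stuck-at-0, n4 stuck-at-0}.
Test 2 (x1=0, x2=1, x3=1): fault-free n1=1, n2=1, n3=1, n4=1 → 1; observed 1. Eliminates n3 stuck-at-0, n4 stuck-at-0.
Only n2 stuck-at-0 is consistent with every test.

n2 stuck-at-0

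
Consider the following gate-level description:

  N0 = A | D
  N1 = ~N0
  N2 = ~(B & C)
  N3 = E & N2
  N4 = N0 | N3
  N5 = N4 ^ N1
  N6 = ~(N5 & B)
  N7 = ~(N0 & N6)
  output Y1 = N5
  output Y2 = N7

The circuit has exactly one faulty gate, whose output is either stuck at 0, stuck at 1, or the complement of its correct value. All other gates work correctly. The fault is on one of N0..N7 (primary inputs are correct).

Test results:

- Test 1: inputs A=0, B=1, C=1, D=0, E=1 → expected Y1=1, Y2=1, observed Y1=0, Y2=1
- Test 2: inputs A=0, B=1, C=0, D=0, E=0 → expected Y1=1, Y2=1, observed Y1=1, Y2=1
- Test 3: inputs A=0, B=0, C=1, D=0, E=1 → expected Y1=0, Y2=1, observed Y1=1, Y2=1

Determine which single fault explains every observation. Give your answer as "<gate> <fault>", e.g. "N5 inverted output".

N2 inverted output

Fault-free values for test 1 (A=0, B=1, C=1, D=0, E=1): N0=0, N1=1, N2=0, N3=0, N4=0, N5=1, N6=0, N7=1, giving Y1=1, Y2=1. Observed Y1=0, Y2=1.
Test 1: faults giving observed Y1=0, Y2=1 are {N1 stuck-at-0, N1 inverted output, N2 stuck-at-1, N2 inverted output, N3 stuck-at-1, N3 inverted output, N4 stuck-at-1, N4 inverted output, N5 stuck-at-0, N5 inverted output}.
Test 2 (A=0, B=1, C=0, D=0, E=0): fault-free N0=0, N1=1, N2=1, N3=0, N4=0, N5=1, N6=0, N7=1 → Y1=1, Y2=1; observed Y1=1, Y2=1. Eliminates N1 stuck-at-0, N1 inverted output, N3 stuck-at-1, N3 inverted output, N4 stuck-at-1, N4 inverted output, N5 stuck-at-0, N5 inverted output.
Test 3 (A=0, B=0, C=1, D=0, E=1): fault-free N0=0, N1=1, N2=1, N3=1, N4=1, N5=0, N6=1, N7=1 → Y1=0, Y2=1; observed Y1=1, Y2=1. Eliminates N2 stuck-at-1.
Only N2 inverted output is consistent with every test.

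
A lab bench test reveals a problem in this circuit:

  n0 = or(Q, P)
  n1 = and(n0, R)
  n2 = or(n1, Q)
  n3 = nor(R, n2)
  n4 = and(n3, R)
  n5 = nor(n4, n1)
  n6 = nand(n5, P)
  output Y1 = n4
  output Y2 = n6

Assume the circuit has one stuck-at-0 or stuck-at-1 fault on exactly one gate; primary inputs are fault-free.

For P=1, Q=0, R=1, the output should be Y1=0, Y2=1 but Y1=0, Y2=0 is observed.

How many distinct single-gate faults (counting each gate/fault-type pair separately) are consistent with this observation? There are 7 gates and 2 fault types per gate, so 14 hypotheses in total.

Fault-free: n0=1, n1=1, n2=1, n3=0, n4=0, n5=0, n6=1 → Y1=0, Y2=1. Observed Y1=0, Y2=0.
  n0 stuck-at-0: output Y1=0, Y2=0 ✓
  n0 stuck-at-1: output Y1=0, Y2=1 ✗
  n1 stuck-at-0: output Y1=0, Y2=0 ✓
  n1 stuck-at-1: output Y1=0, Y2=1 ✗
  n2 stuck-at-0: output Y1=0, Y2=1 ✗
  n2 stuck-at-1: output Y1=0, Y2=1 ✗
  n3 stuck-at-0: output Y1=0, Y2=1 ✗
  n3 stuck-at-1: output Y1=1, Y2=1 ✗
  n4 stuck-at-0: output Y1=0, Y2=1 ✗
  n4 stuck-at-1: output Y1=1, Y2=1 ✗
  n5 stuck-at-0: output Y1=0, Y2=1 ✗
  n5 stuck-at-1: output Y1=0, Y2=0 ✓
  n6 stuck-at-0: output Y1=0, Y2=0 ✓
  n6 stuck-at-1: output Y1=0, Y2=1 ✗
Consistent faults: {n0 stuck-at-0, n1 stuck-at-0, n5 stuck-at-1, n6 stuck-at-0} — 4 in all.

4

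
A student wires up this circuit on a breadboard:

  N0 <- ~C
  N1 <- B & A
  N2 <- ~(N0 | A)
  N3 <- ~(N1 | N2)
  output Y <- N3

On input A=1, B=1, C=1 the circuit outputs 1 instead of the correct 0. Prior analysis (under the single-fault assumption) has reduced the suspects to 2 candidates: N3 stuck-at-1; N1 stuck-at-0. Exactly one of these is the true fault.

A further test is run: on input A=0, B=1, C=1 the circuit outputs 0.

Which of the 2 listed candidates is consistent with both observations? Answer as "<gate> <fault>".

Evaluate each candidate on input A=0, B=1, C=1:
  N3 stuck-at-1: N0=0, N1=0, N2=1, N3=1 [stuck-at-1] → 1 — eliminated
  N1 stuck-at-0: N0=0, N1=0 [stuck-at-0], N2=1, N3=0 → 0 — matches
Only N1 stuck-at-0 reproduces the observed 0.

N1 stuck-at-0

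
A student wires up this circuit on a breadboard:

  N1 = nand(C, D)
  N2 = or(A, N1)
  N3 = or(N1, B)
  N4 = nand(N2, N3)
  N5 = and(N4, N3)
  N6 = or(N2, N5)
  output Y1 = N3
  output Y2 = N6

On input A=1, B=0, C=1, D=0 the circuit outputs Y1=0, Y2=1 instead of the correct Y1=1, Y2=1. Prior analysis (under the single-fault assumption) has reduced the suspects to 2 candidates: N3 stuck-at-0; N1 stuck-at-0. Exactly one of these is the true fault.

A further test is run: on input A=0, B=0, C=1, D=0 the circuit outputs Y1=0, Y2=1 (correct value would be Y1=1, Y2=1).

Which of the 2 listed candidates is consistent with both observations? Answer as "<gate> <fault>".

N3 stuck-at-0

Evaluate each candidate on input A=0, B=0, C=1, D=0:
  N3 stuck-at-0: N1=1, N2=1, N3=0 [stuck-at-0], N4=1, N5=0, N6=1 → Y1=0, Y2=1 — matches
  N1 stuck-at-0: N1=0 [stuck-at-0], N2=0, N3=0, N4=1, N5=0, N6=0 → Y1=0, Y2=0 — eliminated
Only N3 stuck-at-0 reproduces the observed Y1=0, Y2=1.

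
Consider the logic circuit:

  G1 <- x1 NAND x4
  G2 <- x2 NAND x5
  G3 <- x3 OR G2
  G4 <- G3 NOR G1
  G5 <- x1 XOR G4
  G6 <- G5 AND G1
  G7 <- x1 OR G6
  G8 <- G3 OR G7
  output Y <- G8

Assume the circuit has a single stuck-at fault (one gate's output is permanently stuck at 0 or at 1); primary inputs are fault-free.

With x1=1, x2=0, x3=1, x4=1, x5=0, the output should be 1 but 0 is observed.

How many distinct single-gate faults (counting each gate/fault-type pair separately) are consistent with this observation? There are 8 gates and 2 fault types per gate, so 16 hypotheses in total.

1

Fault-free: G1=0, G2=1, G3=1, G4=0, G5=1, G6=0, G7=1, G8=1 → 1. Observed 0.
  G1: none of the 2 fault types match ✗
  G2: none of the 2 fault types match ✗
  G3: none of the 2 fault types match ✗
  G4: none of the 2 fault types match ✗
  G5: none of the 2 fault types match ✗
  G6: none of the 2 fault types match ✗
  G7: none of the 2 fault types match ✗
  G8: stuck-at-0 ✓; others ✗
Consistent faults: {G8 stuck-at-0} — 1 in all.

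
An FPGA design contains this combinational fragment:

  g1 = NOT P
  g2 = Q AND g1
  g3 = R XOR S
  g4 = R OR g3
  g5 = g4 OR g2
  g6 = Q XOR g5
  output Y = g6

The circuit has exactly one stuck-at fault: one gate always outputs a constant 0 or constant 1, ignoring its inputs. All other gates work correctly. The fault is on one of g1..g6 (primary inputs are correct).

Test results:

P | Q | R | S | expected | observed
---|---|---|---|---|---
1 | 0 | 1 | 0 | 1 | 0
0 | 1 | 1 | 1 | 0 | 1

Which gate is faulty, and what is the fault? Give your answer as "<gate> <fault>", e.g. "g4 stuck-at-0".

Fault-free values for test 1 (P=1, Q=0, R=1, S=0): g1=0, g2=0, g3=1, g4=1, g5=1, g6=1, giving Y=1. Observed 0.
Test 1: faults giving observed 0 are {g4 stuck-at-0, g5 stuck-at-0, g6 stuck-at-0}.
Test 2 (P=0, Q=1, R=1, S=1): fault-free g1=1, g2=1, g3=0, g4=1, g5=1, g6=0 → 0; observed 1. Eliminates g4 stuck-at-0, g6 stuck-at-0.
Only g5 stuck-at-0 is consistent with every test.

g5 stuck-at-0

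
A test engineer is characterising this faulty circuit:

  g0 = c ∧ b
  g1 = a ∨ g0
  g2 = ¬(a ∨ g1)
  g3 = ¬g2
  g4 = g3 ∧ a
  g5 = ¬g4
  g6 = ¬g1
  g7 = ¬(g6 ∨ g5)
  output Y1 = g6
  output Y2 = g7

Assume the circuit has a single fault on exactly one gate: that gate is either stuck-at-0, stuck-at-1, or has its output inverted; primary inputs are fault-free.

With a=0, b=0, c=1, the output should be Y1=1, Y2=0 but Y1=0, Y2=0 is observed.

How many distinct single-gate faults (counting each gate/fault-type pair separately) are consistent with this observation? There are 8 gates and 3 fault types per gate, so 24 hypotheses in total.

Fault-free: g0=0, g1=0, g2=1, g3=0, g4=0, g5=1, g6=1, g7=0 → Y1=1, Y2=0. Observed Y1=0, Y2=0.
  g0: stuck-at-1, inverted output ✓; others ✗
  g1: stuck-at-1, inverted output ✓; others ✗
  g2: none of the 3 fault types match ✗
  g3: none of the 3 fault types match ✗
  g4: none of the 3 fault types match ✗
  g5: none of the 3 fault types match ✗
  g6: stuck-at-0, inverted output ✓; others ✗
  g7: none of the 3 fault types match ✗
Consistent faults: {g0 stuck-at-1, g0 inverted output, g1 stuck-at-1, g1 inverted output, g6 stuck-at-0, g6 inverted output} — 6 in all.

6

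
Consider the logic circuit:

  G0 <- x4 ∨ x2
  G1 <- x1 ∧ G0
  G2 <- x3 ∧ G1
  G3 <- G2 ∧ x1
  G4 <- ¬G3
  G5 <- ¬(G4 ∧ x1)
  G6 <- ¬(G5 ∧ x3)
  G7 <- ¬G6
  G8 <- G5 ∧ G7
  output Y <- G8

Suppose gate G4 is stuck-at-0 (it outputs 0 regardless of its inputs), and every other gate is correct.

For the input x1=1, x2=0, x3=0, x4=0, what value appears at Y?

Propagate with G4 forced: G0=0, G1=0, G2=0, G3=0, G4=0 [stuck-at-0], G5=1, G6=1, G7=0, G8=0.
So Y = 0. (Same as the fault-free value — the fault is masked on this input.)

0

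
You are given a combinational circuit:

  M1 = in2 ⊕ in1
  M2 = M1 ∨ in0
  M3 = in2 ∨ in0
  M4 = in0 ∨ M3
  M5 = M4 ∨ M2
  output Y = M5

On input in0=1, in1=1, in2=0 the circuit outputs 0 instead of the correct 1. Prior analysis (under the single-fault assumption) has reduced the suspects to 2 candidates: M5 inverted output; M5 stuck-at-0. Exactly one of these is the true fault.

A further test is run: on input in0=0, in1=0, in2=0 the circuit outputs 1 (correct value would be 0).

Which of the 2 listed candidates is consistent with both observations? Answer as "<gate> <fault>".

M5 inverted output

Evaluate each candidate on input in0=0, in1=0, in2=0:
  M5 inverted output: M1=0, M2=0, M3=0, M4=0, M5=1 [inverted output] → 1 — matches
  M5 stuck-at-0: M1=0, M2=0, M3=0, M4=0, M5=0 [stuck-at-0] → 0 — eliminated
Only M5 inverted output reproduces the observed 1.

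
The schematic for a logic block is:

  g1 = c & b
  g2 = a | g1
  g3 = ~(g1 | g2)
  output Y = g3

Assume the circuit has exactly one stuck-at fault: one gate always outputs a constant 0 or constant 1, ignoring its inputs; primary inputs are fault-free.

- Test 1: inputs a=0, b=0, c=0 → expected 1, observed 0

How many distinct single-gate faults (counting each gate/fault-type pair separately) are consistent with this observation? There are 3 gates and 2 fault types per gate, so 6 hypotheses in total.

3

Fault-free: g1=0, g2=0, g3=1 → 1. Observed 0.
  g1 stuck-at-0: output 1 ✗
  g1 stuck-at-1: output 0 ✓
  g2 stuck-at-0: output 1 ✗
  g2 stuck-at-1: output 0 ✓
  g3 stuck-at-0: output 0 ✓
  g3 stuck-at-1: output 1 ✗
Consistent faults: {g1 stuck-at-1, g2 stuck-at-1, g3 stuck-at-0} — 3 in all.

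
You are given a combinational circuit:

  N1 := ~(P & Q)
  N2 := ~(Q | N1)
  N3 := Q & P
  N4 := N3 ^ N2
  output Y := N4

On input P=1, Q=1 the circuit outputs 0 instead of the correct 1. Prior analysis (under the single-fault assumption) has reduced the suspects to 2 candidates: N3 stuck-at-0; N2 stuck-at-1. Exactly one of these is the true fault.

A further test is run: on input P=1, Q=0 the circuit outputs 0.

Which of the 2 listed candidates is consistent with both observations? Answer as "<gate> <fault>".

Evaluate each candidate on input P=1, Q=0:
  N3 stuck-at-0: N1=1, N2=0, N3=0 [stuck-at-0], N4=0 → 0 — matches
  N2 stuck-at-1: N1=1, N2=1 [stuck-at-1], N3=0, N4=1 → 1 — eliminated
Only N3 stuck-at-0 reproduces the observed 0.

N3 stuck-at-0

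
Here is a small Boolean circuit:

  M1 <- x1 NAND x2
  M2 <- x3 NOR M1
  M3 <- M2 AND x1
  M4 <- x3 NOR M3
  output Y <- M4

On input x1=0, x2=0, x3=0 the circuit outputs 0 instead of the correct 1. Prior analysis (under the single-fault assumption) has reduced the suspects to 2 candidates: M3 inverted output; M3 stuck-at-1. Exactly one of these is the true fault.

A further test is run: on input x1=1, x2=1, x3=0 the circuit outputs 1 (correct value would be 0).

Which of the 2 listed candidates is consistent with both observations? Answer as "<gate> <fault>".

Evaluate each candidate on input x1=1, x2=1, x3=0:
  M3 inverted output: M1=0, M2=1, M3=0 [inverted output], M4=1 → 1 — matches
  M3 stuck-at-1: M1=0, M2=1, M3=1 [stuck-at-1], M4=0 → 0 — eliminated
Only M3 inverted output reproduces the observed 1.

M3 inverted output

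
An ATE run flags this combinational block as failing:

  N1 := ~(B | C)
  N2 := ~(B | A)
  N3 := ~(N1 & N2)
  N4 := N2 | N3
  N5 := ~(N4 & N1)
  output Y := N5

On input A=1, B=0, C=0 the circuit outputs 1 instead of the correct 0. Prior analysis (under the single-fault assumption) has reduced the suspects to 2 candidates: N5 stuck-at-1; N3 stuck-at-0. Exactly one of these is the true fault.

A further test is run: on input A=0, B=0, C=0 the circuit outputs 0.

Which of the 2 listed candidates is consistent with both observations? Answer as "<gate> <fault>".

N3 stuck-at-0

Evaluate each candidate on input A=0, B=0, C=0:
  N5 stuck-at-1: N1=1, N2=1, N3=0, N4=1, N5=1 [stuck-at-1] → 1 — eliminated
  N3 stuck-at-0: N1=1, N2=1, N3=0 [stuck-at-0], N4=1, N5=0 → 0 — matches
Only N3 stuck-at-0 reproduces the observed 0.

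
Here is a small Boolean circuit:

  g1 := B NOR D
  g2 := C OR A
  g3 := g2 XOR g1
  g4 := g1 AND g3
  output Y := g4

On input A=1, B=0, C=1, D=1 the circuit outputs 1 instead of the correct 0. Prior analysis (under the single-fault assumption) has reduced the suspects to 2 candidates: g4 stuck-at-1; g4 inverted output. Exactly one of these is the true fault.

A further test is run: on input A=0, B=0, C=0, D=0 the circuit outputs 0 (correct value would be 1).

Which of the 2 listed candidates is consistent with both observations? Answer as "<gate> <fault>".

Evaluate each candidate on input A=0, B=0, C=0, D=0:
  g4 stuck-at-1: g1=1, g2=0, g3=1, g4=1 [stuck-at-1] → 1 — eliminated
  g4 inverted output: g1=1, g2=0, g3=1, g4=0 [inverted output] → 0 — matches
Only g4 inverted output reproduces the observed 0.

g4 inverted output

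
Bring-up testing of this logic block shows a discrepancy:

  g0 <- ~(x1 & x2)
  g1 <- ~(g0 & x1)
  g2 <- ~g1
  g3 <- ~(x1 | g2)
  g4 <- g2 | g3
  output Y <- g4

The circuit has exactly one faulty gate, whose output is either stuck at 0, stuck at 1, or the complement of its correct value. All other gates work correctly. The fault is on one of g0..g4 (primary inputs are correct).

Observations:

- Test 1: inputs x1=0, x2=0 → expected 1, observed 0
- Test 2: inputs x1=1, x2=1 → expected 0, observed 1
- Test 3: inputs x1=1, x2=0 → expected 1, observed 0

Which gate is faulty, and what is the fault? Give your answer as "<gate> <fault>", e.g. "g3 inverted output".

Fault-free values for test 1 (x1=0, x2=0): g0=1, g1=1, g2=0, g3=1, g4=1, giving Y=1. Observed 0.
Test 1: faults giving observed 0 are {g3 stuck-at-0, g3 inverted output, g4 stuck-at-0, g4 inverted output}.
Test 2 (x1=1, x2=1): fault-free g0=0, g1=1, g2=0, g3=0, g4=0 → 0; observed 1. Eliminates g3 stuck-at-0, g4 stuck-at-0.
Test 3 (x1=1, x2=0): fault-free g0=1, g1=0, g2=1, g3=0, g4=1 → 1; observed 0. Eliminates g3 inverted output.
Only g4 inverted output is consistent with every test.

g4 inverted output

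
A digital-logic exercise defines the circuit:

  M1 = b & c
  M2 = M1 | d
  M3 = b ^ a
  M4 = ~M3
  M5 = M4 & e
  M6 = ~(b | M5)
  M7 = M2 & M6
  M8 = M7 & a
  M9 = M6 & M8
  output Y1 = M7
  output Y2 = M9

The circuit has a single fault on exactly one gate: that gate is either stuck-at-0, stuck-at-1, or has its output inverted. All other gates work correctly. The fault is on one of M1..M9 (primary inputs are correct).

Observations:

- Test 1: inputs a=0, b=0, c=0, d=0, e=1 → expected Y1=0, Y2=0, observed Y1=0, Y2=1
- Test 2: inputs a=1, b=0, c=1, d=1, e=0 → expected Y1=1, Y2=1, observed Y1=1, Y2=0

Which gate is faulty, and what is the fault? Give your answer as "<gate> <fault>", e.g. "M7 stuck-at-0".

M9 inverted output

Fault-free values for test 1 (a=0, b=0, c=0, d=0, e=1): M1=0, M2=0, M3=0, M4=1, M5=1, M6=0, M7=0, M8=0, M9=0, giving Y1=0, Y2=0. Observed Y1=0, Y2=1.
Test 1: faults giving observed Y1=0, Y2=1 are {M9 stuck-at-1, M9 inverted output}.
Test 2 (a=1, b=0, c=1, d=1, e=0): fault-free M1=0, M2=1, M3=1, M4=0, M5=0, M6=1, M7=1, M8=1, M9=1 → Y1=1, Y2=1; observed Y1=1, Y2=0. Eliminates M9 stuck-at-1.
Only M9 inverted output is consistent with every test.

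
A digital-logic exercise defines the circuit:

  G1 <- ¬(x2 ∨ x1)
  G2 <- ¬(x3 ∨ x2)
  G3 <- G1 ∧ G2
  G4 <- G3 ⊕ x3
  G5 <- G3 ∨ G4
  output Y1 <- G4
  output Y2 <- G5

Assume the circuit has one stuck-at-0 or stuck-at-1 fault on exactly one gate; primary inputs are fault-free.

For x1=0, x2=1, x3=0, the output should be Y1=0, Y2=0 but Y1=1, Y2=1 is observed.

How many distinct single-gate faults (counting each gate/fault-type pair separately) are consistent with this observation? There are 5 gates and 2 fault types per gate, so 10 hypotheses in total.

Fault-free: G1=0, G2=0, G3=0, G4=0, G5=0 → Y1=0, Y2=0. Observed Y1=1, Y2=1.
  G1 stuck-at-0: output Y1=0, Y2=0 ✗
  G1 stuck-at-1: output Y1=0, Y2=0 ✗
  G2 stuck-at-0: output Y1=0, Y2=0 ✗
  G2 stuck-at-1: output Y1=0, Y2=0 ✗
  G3 stuck-at-0: output Y1=0, Y2=0 ✗
  G3 stuck-at-1: output Y1=1, Y2=1 ✓
  G4 stuck-at-0: output Y1=0, Y2=0 ✗
  G4 stuck-at-1: output Y1=1, Y2=1 ✓
  G5 stuck-at-0: output Y1=0, Y2=0 ✗
  G5 stuck-at-1: output Y1=0, Y2=1 ✗
Consistent faults: {G3 stuck-at-1, G4 stuck-at-1} — 2 in all.

2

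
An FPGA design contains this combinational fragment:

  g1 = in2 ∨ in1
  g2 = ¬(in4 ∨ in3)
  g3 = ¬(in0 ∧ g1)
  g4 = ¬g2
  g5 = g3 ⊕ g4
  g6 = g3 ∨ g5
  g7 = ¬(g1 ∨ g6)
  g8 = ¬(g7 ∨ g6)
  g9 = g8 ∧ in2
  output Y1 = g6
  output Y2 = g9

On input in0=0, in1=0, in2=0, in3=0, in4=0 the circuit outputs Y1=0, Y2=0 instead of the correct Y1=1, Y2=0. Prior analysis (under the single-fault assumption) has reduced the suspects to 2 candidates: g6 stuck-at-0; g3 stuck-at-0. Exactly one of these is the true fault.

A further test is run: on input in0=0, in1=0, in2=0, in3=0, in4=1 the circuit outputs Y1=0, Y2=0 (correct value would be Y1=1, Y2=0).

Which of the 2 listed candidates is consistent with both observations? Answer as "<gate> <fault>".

Evaluate each candidate on input in0=0, in1=0, in2=0, in3=0, in4=1:
  g6 stuck-at-0: g1=0, g2=0, g3=1, g4=1, g5=0, g6=0 [stuck-at-0], g7=1, g8=0, g9=0 → Y1=0, Y2=0 — matches
  g3 stuck-at-0: g1=0, g2=0, g3=0 [stuck-at-0], g4=1, g5=1, g6=1, g7=0, g8=0, g9=0 → Y1=1, Y2=0 — eliminated
Only g6 stuck-at-0 reproduces the observed Y1=0, Y2=0.

g6 stuck-at-0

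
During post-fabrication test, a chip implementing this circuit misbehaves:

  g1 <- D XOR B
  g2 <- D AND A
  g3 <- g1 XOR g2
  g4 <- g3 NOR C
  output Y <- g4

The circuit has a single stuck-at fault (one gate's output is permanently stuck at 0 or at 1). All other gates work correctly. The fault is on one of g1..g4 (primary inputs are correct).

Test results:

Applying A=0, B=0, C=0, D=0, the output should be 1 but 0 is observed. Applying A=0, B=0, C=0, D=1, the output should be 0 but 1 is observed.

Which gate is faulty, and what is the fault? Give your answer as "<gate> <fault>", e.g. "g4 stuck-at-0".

g2 stuck-at-1

Fault-free values for test 1 (A=0, B=0, C=0, D=0): g1=0, g2=0, g3=0, g4=1, giving Y=1. Observed 0.
Test 1: faults giving observed 0 are {g1 stuck-at-1, g2 stuck-at-1, g3 stuck-at-1, g4 stuck-at-0}.
Test 2 (A=0, B=0, C=0, D=1): fault-free g1=1, g2=0, g3=1, g4=0 → 0; observed 1. Eliminates g1 stuck-at-1, g3 stuck-at-1, g4 stuck-at-0.
Only g2 stuck-at-1 is consistent with every test.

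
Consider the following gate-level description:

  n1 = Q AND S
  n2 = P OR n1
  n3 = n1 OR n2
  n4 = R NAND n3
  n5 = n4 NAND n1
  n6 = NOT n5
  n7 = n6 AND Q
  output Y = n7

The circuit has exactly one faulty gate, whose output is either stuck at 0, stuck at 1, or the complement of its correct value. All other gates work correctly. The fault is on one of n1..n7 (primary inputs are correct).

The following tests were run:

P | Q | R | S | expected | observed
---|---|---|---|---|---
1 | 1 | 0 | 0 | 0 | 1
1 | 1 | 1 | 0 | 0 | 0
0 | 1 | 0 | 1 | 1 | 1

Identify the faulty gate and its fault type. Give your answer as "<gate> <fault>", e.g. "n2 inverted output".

Fault-free values for test 1 (P=1, Q=1, R=0, S=0): n1=0, n2=1, n3=1, n4=1, n5=1, n6=0, n7=0, giving Y=0. Observed 1.
Test 1: faults giving observed 1 are {n1 stuck-at-1, n1 inverted output, n5 stuck-at-0, n5 inverted output, n6 stuck-at-1, n6 inverted output, n7 stuck-at-1, n7 inverted output}.
Test 2 (P=1, Q=1, R=1, S=0): fault-free n1=0, n2=1, n3=1, n4=0, n5=1, n6=0, n7=0 → 0; observed 0. Eliminates n5 stuck-at-0, n5 inverted output, n6 stuck-at-1, n6 inverted output, n7 stuck-at-1, n7 inverted output.
Test 3 (P=0, Q=1, R=0, S=1): fault-free n1=1, n2=1, n3=1, n4=1, n5=0, n6=1, n7=1 → 1; observed 1. Eliminates n1 inverted output.
Only n1 stuck-at-1 is consistent with every test.

n1 stuck-at-1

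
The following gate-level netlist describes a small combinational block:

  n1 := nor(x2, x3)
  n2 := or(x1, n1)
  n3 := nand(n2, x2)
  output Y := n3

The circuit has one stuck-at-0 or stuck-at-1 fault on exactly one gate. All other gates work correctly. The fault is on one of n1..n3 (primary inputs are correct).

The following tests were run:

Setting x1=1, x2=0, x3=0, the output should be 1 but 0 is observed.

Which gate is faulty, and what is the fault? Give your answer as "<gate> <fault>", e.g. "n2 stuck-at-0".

Fault-free values for test 1 (x1=1, x2=0, x3=0): n1=1, n2=1, n3=1, giving Y=1. Observed 0.
Test 1: faults giving observed 0 are {n3 stuck-at-0}.
Only n3 stuck-at-0 is consistent with every test.

n3 stuck-at-0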